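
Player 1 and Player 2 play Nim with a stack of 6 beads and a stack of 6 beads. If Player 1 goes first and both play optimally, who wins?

Player 2 wins

Compute the nim-sum pairwise:
6 ⊕ 6 = 0
The nim-sum is 0, so this is a P-position: the player to move is in a losing position under optimal play; Player 1 is about to move from it and so loses — Player 2 wins.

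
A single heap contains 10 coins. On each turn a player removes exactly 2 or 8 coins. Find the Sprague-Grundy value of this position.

0

Build the Grundy sequence with g(k) = mex{g(k−s) : s ∈ {2, 8}, s ≤ k}:
k:     0  1  2  3  4  5  6  7  8  9 10
g(k):  0  0  1  1  0  0  1  1  2  2  0
So g(10) = 0.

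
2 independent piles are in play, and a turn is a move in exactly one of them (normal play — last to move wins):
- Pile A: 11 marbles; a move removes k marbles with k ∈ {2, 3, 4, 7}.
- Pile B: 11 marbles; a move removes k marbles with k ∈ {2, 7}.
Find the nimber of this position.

1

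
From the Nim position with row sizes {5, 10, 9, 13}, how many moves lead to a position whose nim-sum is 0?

3

Compute the nim-sum pairwise:
5 XOR 10 = 15
15 XOR 9 = 6
6 XOR 13 = 11
The overall nim-sum is X = 11. A row of size p has a winning move iff p XOR X < p (reduce it to p XOR X).
  5: 5 XOR 11 = 14 ≥ 5 — no move.
  10: 10 XOR 11 = 1 < 10 — winning move (to 1).
  9: 9 XOR 11 = 2 < 9 — winning move (to 2).
  13: 13 XOR 11 = 6 < 13 — winning move (to 6).
That gives 3 winning moves.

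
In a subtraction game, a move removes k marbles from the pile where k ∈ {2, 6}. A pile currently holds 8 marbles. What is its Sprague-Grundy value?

Grundy values for subtraction set {2, 6}:
k:     0  1  2  3  4  5  6  7  8
g(k):  0  0  1  1  0  0  1  1  0
So g(8) = 0.

0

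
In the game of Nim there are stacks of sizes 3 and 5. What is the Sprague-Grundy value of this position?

6

In binary:
  011  (3)
  101  (5)
  ---
  110  (6)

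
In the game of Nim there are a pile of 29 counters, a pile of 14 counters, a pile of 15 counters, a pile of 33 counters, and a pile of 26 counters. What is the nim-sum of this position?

39

Write each in binary and XOR column by column:
  011101  (29)
  001110  (14)
  001111  (15)
  100001  (33)
  011010  (26)
  ------
  100111  (39)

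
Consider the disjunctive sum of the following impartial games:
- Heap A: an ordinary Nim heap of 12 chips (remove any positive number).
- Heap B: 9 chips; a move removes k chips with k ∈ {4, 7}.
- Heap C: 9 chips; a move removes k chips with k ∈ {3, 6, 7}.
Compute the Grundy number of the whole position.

13

Heap A is a plain Nim heap of size 12, so its Grundy value is 12.
Grundy values for heap B (subtraction set {4, 7}):
k:     0  1  2  3  4  5  6  7  8  9
g(k):  0  0  0  0  1  1  1  1  2  2
So g(9) = 2.
Grundy values for heap C (subtraction set {3, 6, 7}):
g(0) = mex{} = 0
g(1) = mex{} = 0
g(2) = mex{} = 0
g(3) = mex{0} = 1
g(4) = mex{0} = 1
g(5) = mex{0} = 1
g(6) = mex{0,1} = 2
g(7) = mex{0,1} = 2
g(8) = mex{0,1} = 2
g(9) = mex{0,1,2} = 3
So g(9) = 3.
The value of a disjunctive sum is the nim-sum of the parts.
Combined value = 12 XOR 2 XOR 3 = 13.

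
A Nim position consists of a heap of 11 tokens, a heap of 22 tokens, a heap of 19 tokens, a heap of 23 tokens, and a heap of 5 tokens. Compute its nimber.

28

Nim-sum: 11 ^ 22 ^ 19 ^ 23 ^ 5 = 28.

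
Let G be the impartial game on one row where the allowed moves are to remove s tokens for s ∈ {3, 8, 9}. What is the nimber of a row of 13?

0

Build the Grundy sequence with g(k) = mex{g(k−s) : s ∈ {3, 8, 9}, s ≤ k}:
k:     0  1  2  3  4  5  6  7  8  9 10 11 12 13
g(k):  0  0  0  1  1  1  0  0  2  1  1  3  0  0
So g(13) = 0.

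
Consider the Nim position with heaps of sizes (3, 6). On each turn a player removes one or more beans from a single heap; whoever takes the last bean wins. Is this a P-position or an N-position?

N-position

Bitwise XOR of the heap sizes:
  011  (3)
  110  (6)
  ---
  101  (5)
The nim-sum is 5 ≠ 0, so this is an N-position: the player to move can win.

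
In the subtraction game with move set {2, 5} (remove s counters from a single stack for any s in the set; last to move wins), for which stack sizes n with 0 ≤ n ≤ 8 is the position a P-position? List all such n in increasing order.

Compute g(0), g(1), … for moves {2, 5}:
k:     0  1  2  3  4  5  6  7  8
g(k):  0  0  1  1  0  2  1  0  0
The P-positions (g = 0) in 0..8 are 0, 1, 4, 7, 8.

0, 1, 4, 7, 8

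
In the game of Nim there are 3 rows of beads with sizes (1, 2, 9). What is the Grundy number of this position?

Compute the nim-sum pairwise:
1 XOR 2 = 3
3 XOR 9 = 10

10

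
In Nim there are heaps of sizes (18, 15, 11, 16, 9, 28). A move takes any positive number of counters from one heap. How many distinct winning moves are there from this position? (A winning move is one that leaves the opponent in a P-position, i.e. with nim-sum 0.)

3

Bitwise XOR of the heap sizes:
  10010  (18)
  01111  (15)
  01011  (11)
  10000  (16)
  01001  (9)
  11100  (28)
  -----
  10011  (19)
The overall nim-sum is X = 19. A heap of size p has a winning move iff p XOR X < p (reduce it to p XOR X).
  18: 18 XOR 19 = 1 < 18 — winning move (to 1).
  15: 15 XOR 19 = 28 ≥ 15 — no move.
  11: 11 XOR 19 = 24 ≥ 11 — no move.
  16: 16 XOR 19 = 3 < 16 — winning move (to 3).
  9: 9 XOR 19 = 26 ≥ 9 — no move.
  28: 28 XOR 19 = 15 < 28 — winning move (to 15).
That gives 3 winning moves.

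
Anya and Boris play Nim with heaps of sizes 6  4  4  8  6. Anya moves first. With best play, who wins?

Compute the nim-sum pairwise:
6 XOR 4 = 2
2 XOR 4 = 6
6 XOR 8 = 14
14 XOR 6 = 8
The nim-sum is 8 ≠ 0, so this is an N-position: the player to move can win; Anya has a winning move.

Anya wins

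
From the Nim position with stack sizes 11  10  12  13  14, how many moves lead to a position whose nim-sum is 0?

5

Nim-sum: 11 ^ 10 ^ 12 ^ 13 ^ 14 = 14.
The overall nim-sum is X = 14. A stack of size p has a winning move iff p XOR X < p (reduce it to p XOR X).
  11: 11 XOR 14 = 5 < 11 — winning move (to 5).
  10: 10 XOR 14 = 4 < 10 — winning move (to 4).
  12: 12 XOR 14 = 2 < 12 — winning move (to 2).
  13: 13 XOR 14 = 3 < 13 — winning move (to 3).
  14: 14 XOR 14 = 0 < 14 — winning move (to 0).
That gives 5 winning moves.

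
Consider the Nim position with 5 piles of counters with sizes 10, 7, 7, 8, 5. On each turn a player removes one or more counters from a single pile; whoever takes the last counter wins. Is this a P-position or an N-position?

Nim-sum: 10 ⊕ 7 ⊕ 7 ⊕ 8 ⊕ 5 = 7.
The nim-sum is 7 ≠ 0, so this is an N-position: the player to move can win.

N-position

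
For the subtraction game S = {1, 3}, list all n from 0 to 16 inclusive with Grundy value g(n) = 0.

0, 2, 4, 6, 8, 10, 12, 14, 16

Build the Grundy sequence with g(k) = mex{g(k−s) : s ∈ {1, 3}, s ≤ k}:
k:     0  1  2  3  4  5  6  7  8  9 10 11 12 13 14 15 16
g(k):  0  1  0  1  0  1  0  1  0  1  0  1  0  1  0  1  0
The P-positions (g = 0) in 0..16 are 0, 2, 4, 6, 8, 10, 12, 14, 16.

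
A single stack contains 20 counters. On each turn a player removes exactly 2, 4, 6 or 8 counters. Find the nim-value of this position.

0

Grundy values for subtraction set {2, 4, 6, 8}:
k:     0  1  2  3  4  5  6  7  8  9 10 11 12 13 14 15 16 17 18 19 20
g(k):  0  0  1  1  2  2  3  3  4  4  0  0  1  1  2  2  3  3  4  4  0
So g(20) = 0.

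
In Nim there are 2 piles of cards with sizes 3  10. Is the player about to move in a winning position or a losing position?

Winning position

In binary:
  0011  (3)
  1010  (10)
  ----
  1001  (9)
The nim-sum is 9 ≠ 0, so this is an N-position: the player to move can win.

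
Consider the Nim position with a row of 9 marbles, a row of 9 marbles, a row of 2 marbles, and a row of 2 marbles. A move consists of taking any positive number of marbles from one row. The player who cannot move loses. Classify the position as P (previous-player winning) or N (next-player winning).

P-position

Nim-sum: 9 ^ 9 ^ 2 ^ 2 = 0.
The nim-sum is 0, so this is a P-position: the player to move is in a losing position under optimal play.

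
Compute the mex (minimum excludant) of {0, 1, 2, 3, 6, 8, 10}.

The values 0, 1, 2, 3 are all present; 4 is the first non-negative integer missing from the set.

4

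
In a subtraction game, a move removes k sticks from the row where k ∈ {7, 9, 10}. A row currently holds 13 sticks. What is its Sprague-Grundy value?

1

Compute g(0), g(1), … for moves {7, 9, 10}:
g(0) = mex{} = 0
g(1) = mex{} = 0
g(2) = mex{} = 0
g(3) = mex{} = 0
g(4) = mex{} = 0
g(5) = mex{} = 0
g(6) = mex{} = 0
g(7) = mex{0} = 1
g(8) = mex{0} = 1
g(9) = mex{0} = 1
g(10) = mex{0} = 1
g(11) = mex{0} = 1
g(12) = mex{0} = 1
g(13) = mex{0} = 1
So g(13) = 1.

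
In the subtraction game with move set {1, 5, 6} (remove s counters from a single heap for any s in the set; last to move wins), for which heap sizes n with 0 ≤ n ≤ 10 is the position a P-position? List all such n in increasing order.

0, 2, 4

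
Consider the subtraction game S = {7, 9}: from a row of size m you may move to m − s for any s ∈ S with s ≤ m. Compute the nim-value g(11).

1

Build the Grundy sequence with g(k) = mex{g(k−s) : s ∈ {7, 9}, s ≤ k}:
k:     0  1  2  3  4  5  6  7  8  9 10 11
g(k):  0  0  0  0  0  0  0  1  1  1  1  1
So g(11) = 1.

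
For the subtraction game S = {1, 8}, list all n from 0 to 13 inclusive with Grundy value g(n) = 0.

Build the Grundy sequence with g(k) = mex{g(k−s) : s ∈ {1, 8}, s ≤ k}:
k:     0  1  2  3  4  5  6  7  8  9 10 11 12 13
g(k):  0  1  0  1  0  1  0  1  2  0  1  0  1  0
The P-positions (g = 0) in 0..13 are 0, 2, 4, 6, 9, 11, 13.

0, 2, 4, 6, 9, 11, 13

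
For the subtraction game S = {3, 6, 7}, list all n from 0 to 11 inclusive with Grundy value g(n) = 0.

0, 1, 2, 10, 11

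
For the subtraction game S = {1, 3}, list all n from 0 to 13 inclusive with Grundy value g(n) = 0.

0, 2, 4, 6, 8, 10, 12

Compute g(0), g(1), … for moves {1, 3}:
g(0) = mex{} = 0
g(1) = mex{0} = 1
g(2) = mex{1} = 0
g(3) = mex{0} = 1
g(4) = mex{1} = 0
g(5) = mex{0} = 1
g(6) = mex{1} = 0
g(7) = mex{0} = 1
g(8) = mex{1} = 0
g(9) = mex{0} = 1
g(10) = mex{1} = 0
g(11) = mex{0} = 1
g(12) = mex{1} = 0
g(13) = mex{0} = 1
The P-positions (g = 0) in 0..13 are 0, 2, 4, 6, 8, 10, 12.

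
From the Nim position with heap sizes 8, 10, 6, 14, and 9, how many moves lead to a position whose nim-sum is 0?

Nim-sum: 8 ⊕ 10 ⊕ 6 ⊕ 14 ⊕ 9 = 3.
The overall nim-sum is X = 3. A heap of size p has a winning move iff p XOR X < p (reduce it to p XOR X).
  8: 8 XOR 3 = 11 ≥ 8 — no move.
  10: 10 XOR 3 = 9 < 10 — winning move (to 9).
  6: 6 XOR 3 = 5 < 6 — winning move (to 5).
  14: 14 XOR 3 = 13 < 14 — winning move (to 13).
  9: 9 XOR 3 = 10 ≥ 9 — no move.
That gives 3 winning moves.

3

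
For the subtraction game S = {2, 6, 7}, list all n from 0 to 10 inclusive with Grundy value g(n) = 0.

0, 1, 4, 5, 9

Compute g(0), g(1), … for moves {2, 6, 7}:
k:     0  1  2  3  4  5  6  7  8  9 10
g(k):  0  0  1  1  0  0  1  1  2  0  3
The P-positions (g = 0) in 0..10 are 0, 1, 4, 5, 9.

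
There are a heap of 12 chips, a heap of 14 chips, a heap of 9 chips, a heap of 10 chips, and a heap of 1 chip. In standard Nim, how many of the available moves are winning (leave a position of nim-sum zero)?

In binary:
  1100  (12)
  1110  (14)
  1001  (9)
  1010  (10)
  0001  (1)
  ----
  0000  (0)
The nim-sum is already 0, so every move leaves a nonzero nim-sum — there are no winning moves.

0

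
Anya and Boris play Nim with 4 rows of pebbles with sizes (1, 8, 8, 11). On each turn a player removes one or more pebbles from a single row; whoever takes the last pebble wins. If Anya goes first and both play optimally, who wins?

Anya wins

In binary:
  0001  (1)
  1000  (8)
  1000  (8)
  1011  (11)
  ----
  1010  (10)
The nim-sum is 10 ≠ 0, so this is an N-position: the player to move can win; Anya has a winning move.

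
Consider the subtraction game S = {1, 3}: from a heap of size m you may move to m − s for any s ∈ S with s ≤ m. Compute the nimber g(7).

1

Build the Grundy sequence with g(k) = mex{g(k−s) : s ∈ {1, 3}, s ≤ k}:
g(0) = mex{} = 0
g(1) = mex{0} = 1
g(2) = mex{1} = 0
g(3) = mex{0} = 1
g(4) = mex{1} = 0
g(5) = mex{0} = 1
g(6) = mex{1} = 0
g(7) = mex{0} = 1
So g(7) = 1.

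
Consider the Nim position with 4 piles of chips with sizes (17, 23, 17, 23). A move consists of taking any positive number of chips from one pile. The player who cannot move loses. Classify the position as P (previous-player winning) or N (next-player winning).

Nim-sum: 17 ⊕ 23 ⊕ 17 ⊕ 23 = 0.
The nim-sum is 0, so this is a P-position: the player to move is in a losing position under optimal play.

P-position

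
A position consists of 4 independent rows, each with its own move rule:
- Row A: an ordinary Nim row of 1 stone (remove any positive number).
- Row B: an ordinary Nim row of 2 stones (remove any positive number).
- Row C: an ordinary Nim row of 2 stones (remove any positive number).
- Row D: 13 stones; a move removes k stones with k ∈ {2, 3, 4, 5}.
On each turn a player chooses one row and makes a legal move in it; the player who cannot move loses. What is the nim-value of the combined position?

2

Row A is a plain Nim row of size 1, so its Grundy value is 1.
Row B is a plain Nim row of size 2, so its Grundy value is 2.
Row C is a plain Nim row of size 2, so its Grundy value is 2.
Build the Grundy sequence for row D with g(k) = mex{g(k−s) : s ∈ {2, 3, 4, 5}, s ≤ k}:
k:     0  1  2  3  4  5  6  7  8  9 10 11 12 13
g(k):  0  0  1  1  2  2  3  0  0  1  1  2  2  3
So g(13) = 3.
By the Sprague-Grundy theorem, the Grundy value of a sum of independent games is the XOR of the component values.
Combined value = 1 ⊕ 2 ⊕ 2 ⊕ 3 = 2.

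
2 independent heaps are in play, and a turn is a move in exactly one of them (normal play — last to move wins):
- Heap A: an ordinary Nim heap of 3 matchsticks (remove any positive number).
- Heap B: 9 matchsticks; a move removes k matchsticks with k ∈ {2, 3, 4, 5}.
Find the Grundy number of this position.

2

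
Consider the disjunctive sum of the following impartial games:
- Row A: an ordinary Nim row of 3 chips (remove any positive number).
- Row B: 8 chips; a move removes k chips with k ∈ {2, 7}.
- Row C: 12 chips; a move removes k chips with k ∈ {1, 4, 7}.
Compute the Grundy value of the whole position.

3

Row A is a plain Nim row of size 3, so its Grundy value is 3.
Build the Grundy sequence for row B with g(k) = mex{g(k−s) : s ∈ {2, 7}, s ≤ k}:
g(0) = mex{} = 0
g(1) = mex{} = 0
g(2) = mex{0} = 1
g(3) = mex{0} = 1
g(4) = mex{1} = 0
g(5) = mex{1} = 0
g(6) = mex{0} = 1
g(7) = mex{0} = 1
g(8) = mex{0,1} = 2
So g(8) = 2.
Build the Grundy sequence for row C with g(k) = mex{g(k−s) : s ∈ {1, 4, 7}, s ≤ k}:
k:     0  1  2  3  4  5  6  7  8  9 10 11 12
g(k):  0  1  0  1  2  0  1  2  0  1  0  1  2
So g(12) = 2.
The value of a disjunctive sum is the nim-sum of the parts.
Combined value = 3 ⊕ 2 ⊕ 2 = 3.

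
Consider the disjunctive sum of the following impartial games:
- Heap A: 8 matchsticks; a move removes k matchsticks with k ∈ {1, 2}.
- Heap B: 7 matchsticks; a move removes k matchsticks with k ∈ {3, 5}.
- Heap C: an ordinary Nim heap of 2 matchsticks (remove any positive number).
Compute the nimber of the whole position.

2

For heap A, compute g(0), g(1), … with moves {1, 2}:
k:     0  1  2  3  4  5  6  7  8
g(k):  0  1  2  0  1  2  0  1  2
So g(8) = 2.
Build the Grundy sequence for heap B with g(k) = mex{g(k−s) : s ∈ {3, 5}, s ≤ k}:
k:     0  1  2  3  4  5  6  7
g(k):  0  0  0  1  1  1  2  2
So g(7) = 2.
Heap C is a plain Nim heap of size 2, so its Grundy value is 2.
By the Sprague-Grundy theorem, the Grundy value of a sum of independent games is the XOR of the component values.
Combined value = 2 ⊕ 2 ⊕ 2 = 2.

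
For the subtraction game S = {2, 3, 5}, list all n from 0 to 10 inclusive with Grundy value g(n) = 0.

0, 1, 7, 8

Compute g(0), g(1), … for moves {2, 3, 5}:
k:     0  1  2  3  4  5  6  7  8  9 10
g(k):  0  0  1  1  2  2  3  0  0  1  1
The P-positions (g = 0) in 0..10 are 0, 1, 7, 8.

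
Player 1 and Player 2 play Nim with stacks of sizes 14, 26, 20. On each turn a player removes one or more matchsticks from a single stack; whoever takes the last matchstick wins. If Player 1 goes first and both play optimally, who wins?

Player 2 wins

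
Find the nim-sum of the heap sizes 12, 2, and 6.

Compute the nim-sum pairwise:
12 ^ 2 = 14
14 ^ 6 = 8

8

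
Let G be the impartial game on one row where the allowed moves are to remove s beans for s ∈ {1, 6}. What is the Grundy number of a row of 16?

Compute g(0), g(1), … for moves {1, 6}:
k:     0  1  2  3  4  5  6  7  8  9 10 11 12 13 14 15 16
g(k):  0  1  0  1  0  1  2  0  1  0  1  0  1  2  0  1  0
So g(16) = 0.

0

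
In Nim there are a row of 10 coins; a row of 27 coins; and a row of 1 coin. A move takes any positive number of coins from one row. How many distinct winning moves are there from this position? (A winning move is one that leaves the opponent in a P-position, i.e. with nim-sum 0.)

Write each in binary and XOR column by column:
  01010  (10)
  11011  (27)
  00001  (1)
  -----
  10000  (16)
The overall nim-sum is X = 16. A row of size p has a winning move iff p XOR X < p (reduce it to p XOR X).
  10: 10 XOR 16 = 26 ≥ 10 — no move.
  27: 27 XOR 16 = 11 < 27 — winning move (to 11).
  1: 1 XOR 16 = 17 ≥ 1 — no move.
That gives 1 winning move.

1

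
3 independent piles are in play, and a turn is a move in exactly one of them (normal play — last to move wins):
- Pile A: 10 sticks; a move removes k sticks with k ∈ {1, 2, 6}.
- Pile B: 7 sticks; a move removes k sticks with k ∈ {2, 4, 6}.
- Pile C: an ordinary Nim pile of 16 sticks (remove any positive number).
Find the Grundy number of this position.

19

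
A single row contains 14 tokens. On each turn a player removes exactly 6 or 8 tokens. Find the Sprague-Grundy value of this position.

0

Build the Grundy sequence with g(k) = mex{g(k−s) : s ∈ {6, 8}, s ≤ k}:
k:     0  1  2  3  4  5  6  7  8  9 10 11 12 13 14
g(k):  0  0  0  0  0  0  1  1  1  1  1  1  2  2  0
So g(14) = 0.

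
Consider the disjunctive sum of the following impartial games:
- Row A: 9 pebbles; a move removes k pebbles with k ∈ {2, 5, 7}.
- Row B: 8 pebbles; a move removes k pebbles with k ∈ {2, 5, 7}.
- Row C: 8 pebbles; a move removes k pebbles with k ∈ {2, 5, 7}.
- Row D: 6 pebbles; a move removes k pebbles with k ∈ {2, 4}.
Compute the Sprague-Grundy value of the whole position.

2

Grundy values for row A (subtraction set {2, 5, 7}):
k:     0  1  2  3  4  5  6  7  8  9
g(k):  0  0  1  1  0  2  1  3  2  2
So g(9) = 2.
Grundy values for row B (subtraction set {2, 5, 7}):
k:     0  1  2  3  4  5  6  7  8
g(k):  0  0  1  1  0  2  1  3  2
So g(8) = 2.
For row C, compute g(0), g(1), … with moves {2, 5, 7}:
g(0) = mex{} = 0
g(1) = mex{} = 0
g(2) = mex{0} = 1
g(3) = mex{0} = 1
g(4) = mex{1} = 0
g(5) = mex{0,1} = 2
g(6) = mex{0} = 1
g(7) = mex{0,1,2} = 3
g(8) = mex{0,1} = 2
So g(8) = 2.
For row D, compute g(0), g(1), … with moves {2, 4}:
g(0) = mex{} = 0
g(1) = mex{} = 0
g(2) = mex{0} = 1
g(3) = mex{0} = 1
g(4) = mex{0,1} = 2
g(5) = mex{0,1} = 2
g(6) = mex{1,2} = 0
So g(6) = 0.
By the Sprague-Grundy theorem, the Grundy value of a sum of independent games is the XOR of the component values.
Combined value = 2 XOR 2 XOR 2 XOR 0 = 2.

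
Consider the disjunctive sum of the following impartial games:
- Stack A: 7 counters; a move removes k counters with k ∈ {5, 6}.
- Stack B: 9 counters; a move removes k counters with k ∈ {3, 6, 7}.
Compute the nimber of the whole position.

2

For stack A, compute g(0), g(1), … with moves {5, 6}:
k:     0  1  2  3  4  5  6  7
g(k):  0  0  0  0  0  1  1  1
So g(7) = 1.
Build the Grundy sequence for stack B with g(k) = mex{g(k−s) : s ∈ {3, 6, 7}, s ≤ k}:
k:     0  1  2  3  4  5  6  7  8  9
g(k):  0  0  0  1  1  1  2  2  2  3
So g(9) = 3.
By the Sprague-Grundy theorem, the Grundy value of a sum of independent games is the XOR of the component values.
Combined value = 1 XOR 3 = 2.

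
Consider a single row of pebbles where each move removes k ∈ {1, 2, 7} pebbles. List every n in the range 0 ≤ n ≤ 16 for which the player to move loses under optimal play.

0, 3, 6, 9, 12, 15

Compute g(0), g(1), … for moves {1, 2, 7}:
k:     0  1  2  3  4  5  6  7  8  9 10 11 12 13 14 15 16
g(k):  0  1  2  0  1  2  0  1  2  0  1  2  0  1  2  0  1
The P-positions (g = 0) in 0..16 are 0, 3, 6, 9, 12, 15.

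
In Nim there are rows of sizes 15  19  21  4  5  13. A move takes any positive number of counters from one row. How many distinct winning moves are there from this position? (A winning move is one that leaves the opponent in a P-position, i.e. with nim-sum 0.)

Write each in binary and XOR column by column:
  01111  (15)
  10011  (19)
  10101  (21)
  00100  (4)
  00101  (5)
  01101  (13)
  -----
  00101  (5)
The overall nim-sum is X = 5. A row of size p has a winning move iff p XOR X < p (reduce it to p XOR X).
  15: 15 XOR 5 = 10 < 15 — winning move (to 10).
  19: 19 XOR 5 = 22 ≥ 19 — no move.
  21: 21 XOR 5 = 16 < 21 — winning move (to 16).
  4: 4 XOR 5 = 1 < 4 — winning move (to 1).
  5: 5 XOR 5 = 0 < 5 — winning move (to 0).
  13: 13 XOR 5 = 8 < 13 — winning move (to 8).
That gives 5 winning moves.

5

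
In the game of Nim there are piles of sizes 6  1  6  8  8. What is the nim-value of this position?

Nim-sum: 6 XOR 1 XOR 6 XOR 8 XOR 8 = 1.

1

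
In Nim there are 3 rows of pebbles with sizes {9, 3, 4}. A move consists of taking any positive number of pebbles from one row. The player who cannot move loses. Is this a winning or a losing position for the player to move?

Winning position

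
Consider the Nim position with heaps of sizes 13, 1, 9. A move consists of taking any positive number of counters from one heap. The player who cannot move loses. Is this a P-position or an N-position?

Compute the nim-sum pairwise:
13 XOR 1 = 12
12 XOR 9 = 5
The nim-sum is 5 ≠ 0, so this is an N-position: the player to move can win.

N-position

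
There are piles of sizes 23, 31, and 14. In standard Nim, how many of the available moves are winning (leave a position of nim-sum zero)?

Bitwise XOR of the heap sizes:
  10111  (23)
  11111  (31)
  01110  (14)
  -----
  00110  (6)
The overall nim-sum is X = 6. A pile of size p has a winning move iff p XOR X < p (reduce it to p XOR X).
  23: 23 XOR 6 = 17 < 23 — winning move (to 17).
  31: 31 XOR 6 = 25 < 31 — winning move (to 25).
  14: 14 XOR 6 = 8 < 14 — winning move (to 8).
That gives 3 winning moves.

3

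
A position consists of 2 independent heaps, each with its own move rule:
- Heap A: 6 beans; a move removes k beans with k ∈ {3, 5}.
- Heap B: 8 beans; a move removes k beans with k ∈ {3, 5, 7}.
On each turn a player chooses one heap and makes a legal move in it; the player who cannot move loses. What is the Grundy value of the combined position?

0

Build the Grundy sequence for heap A with g(k) = mex{g(k−s) : s ∈ {3, 5}, s ≤ k}:
k:     0  1  2  3  4  5  6
g(k):  0  0  0  1  1  1  2
So g(6) = 2.
For heap B, compute g(0), g(1), … with moves {3, 5, 7}:
g(0) = mex{} = 0
g(1) = mex{} = 0
g(2) = mex{} = 0
g(3) = mex{0} = 1
g(4) = mex{0} = 1
g(5) = mex{0} = 1
g(6) = mex{0,1} = 2
g(7) = mex{0,1} = 2
g(8) = mex{0,1} = 2
So g(8) = 2.
By the Sprague-Grundy theorem, the Grundy value of a sum of independent games is the XOR of the component values.
Combined value = 2 XOR 2 = 0.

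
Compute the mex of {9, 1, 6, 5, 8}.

0 is not in the set, so the mex is 0.

0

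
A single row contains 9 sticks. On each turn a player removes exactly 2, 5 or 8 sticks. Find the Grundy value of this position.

1

Build the Grundy sequence with g(k) = mex{g(k−s) : s ∈ {2, 5, 8}, s ≤ k}:
g(0) = mex{} = 0
g(1) = mex{} = 0
g(2) = mex{0} = 1
g(3) = mex{0} = 1
g(4) = mex{1} = 0
g(5) = mex{0,1} = 2
g(6) = mex{0} = 1
g(7) = mex{1,2} = 0
g(8) = mex{0,1} = 2
g(9) = mex{0} = 1
So g(9) = 1.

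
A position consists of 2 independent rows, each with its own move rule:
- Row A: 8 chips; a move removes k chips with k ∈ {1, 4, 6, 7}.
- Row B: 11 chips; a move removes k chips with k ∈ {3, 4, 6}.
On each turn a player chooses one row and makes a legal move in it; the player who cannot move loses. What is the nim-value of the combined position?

3

Grundy values for row A (subtraction set {1, 4, 6, 7}):
k:     0  1  2  3  4  5  6  7  8
g(k):  0  1  0  1  2  0  1  2  3
So g(8) = 3.
Grundy values for row B (subtraction set {3, 4, 6}):
k:     0  1  2  3  4  5  6  7  8  9 10 11
g(k):  0  0  0  1  1  1  2  2  2  0  0  0
So g(11) = 0.
The value of a disjunctive sum is the nim-sum of the parts.
Combined value = 3 ⊕ 0 = 3.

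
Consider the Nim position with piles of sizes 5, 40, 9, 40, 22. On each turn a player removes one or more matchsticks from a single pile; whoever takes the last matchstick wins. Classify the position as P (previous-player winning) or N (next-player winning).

N-position

Bitwise XOR of the heap sizes:
  000101  (5)
  101000  (40)
  001001  (9)
  101000  (40)
  010110  (22)
  ------
  011010  (26)
The nim-sum is 26 ≠ 0, so this is an N-position: the player to move can win.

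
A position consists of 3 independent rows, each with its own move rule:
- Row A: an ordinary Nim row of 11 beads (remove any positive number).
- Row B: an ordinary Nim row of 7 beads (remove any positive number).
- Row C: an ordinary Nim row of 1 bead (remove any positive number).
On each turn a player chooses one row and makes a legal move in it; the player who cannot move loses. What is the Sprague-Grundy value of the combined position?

Row A is a plain Nim row of size 11, so its Grundy value is 11.
Row B is a plain Nim row of size 7, so its Grundy value is 7.
Row C is a plain Nim row of size 1, so its Grundy value is 1.
By the Sprague-Grundy theorem, the Grundy value of a sum of independent games is the XOR of the component values.
Combined value = 11 ⊕ 7 ⊕ 1 = 13.

13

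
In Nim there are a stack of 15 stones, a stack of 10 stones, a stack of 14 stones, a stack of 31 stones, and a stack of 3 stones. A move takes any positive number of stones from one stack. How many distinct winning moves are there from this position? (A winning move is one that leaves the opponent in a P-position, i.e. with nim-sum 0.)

1

Compute the nim-sum pairwise:
15 ⊕ 10 = 5
5 ⊕ 14 = 11
11 ⊕ 31 = 20
20 ⊕ 3 = 23
The overall nim-sum is X = 23. A stack of size p has a winning move iff p XOR X < p (reduce it to p XOR X).
  15: 15 XOR 23 = 24 ≥ 15 — no move.
  10: 10 XOR 23 = 29 ≥ 10 — no move.
  14: 14 XOR 23 = 25 ≥ 14 — no move.
  31: 31 XOR 23 = 8 < 31 — winning move (to 8).
  3: 3 XOR 23 = 20 ≥ 3 — no move.
That gives 1 winning move.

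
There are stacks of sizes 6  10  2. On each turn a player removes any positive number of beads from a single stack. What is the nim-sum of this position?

Bitwise XOR of the heap sizes:
  0110  (6)
  1010  (10)
  0010  (2)
  ----
  1110  (14)

14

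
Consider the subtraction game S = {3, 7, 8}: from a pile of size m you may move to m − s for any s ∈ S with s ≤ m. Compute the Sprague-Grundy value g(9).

1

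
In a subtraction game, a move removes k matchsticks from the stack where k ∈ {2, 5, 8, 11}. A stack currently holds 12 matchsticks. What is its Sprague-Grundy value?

Build the Grundy sequence with g(k) = mex{g(k−s) : s ∈ {2, 5, 8, 11}, s ≤ k}:
g(0) = mex{} = 0
g(1) = mex{} = 0
g(2) = mex{0} = 1
g(3) = mex{0} = 1
g(4) = mex{1} = 0
g(5) = mex{0,1} = 2
g(6) = mex{0} = 1
g(7) = mex{1,2} = 0
g(8) = mex{0,1} = 2
g(9) = mex{0} = 1
g(10) = mex{1,2} = 0
g(11) = mex{0,1} = 2
g(12) = mex{0} = 1
So g(12) = 1.

1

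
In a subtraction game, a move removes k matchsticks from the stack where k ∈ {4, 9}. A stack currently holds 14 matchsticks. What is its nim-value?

Compute g(0), g(1), … for moves {4, 9}:
g(0) = mex{} = 0
g(1) = mex{} = 0
g(2) = mex{} = 0
g(3) = mex{} = 0
g(4) = mex{0} = 1
g(5) = mex{0} = 1
g(6) = mex{0} = 1
g(7) = mex{0} = 1
g(8) = mex{1} = 0
g(9) = mex{0,1} = 2
g(10) = mex{0,1} = 2
g(11) = mex{0,1} = 2
g(12) = mex{0} = 1
g(13) = mex{1,2} = 0
g(14) = mex{1,2} = 0
So g(14) = 0.

0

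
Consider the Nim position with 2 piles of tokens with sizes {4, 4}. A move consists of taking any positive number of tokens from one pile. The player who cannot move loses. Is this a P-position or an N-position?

P-position

Compute the nim-sum pairwise:
4 XOR 4 = 0
The nim-sum is 0, so this is a P-position: the player to move is in a losing position under optimal play.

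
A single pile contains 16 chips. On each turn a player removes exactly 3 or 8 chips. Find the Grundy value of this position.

1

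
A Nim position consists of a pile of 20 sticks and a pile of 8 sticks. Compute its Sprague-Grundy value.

28

Nim-sum: 20 XOR 8 = 28.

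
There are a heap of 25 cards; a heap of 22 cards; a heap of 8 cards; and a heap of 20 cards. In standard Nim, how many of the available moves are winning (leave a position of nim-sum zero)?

Nim-sum: 25 ⊕ 22 ⊕ 8 ⊕ 20 = 19.
The overall nim-sum is X = 19. A heap of size p has a winning move iff p XOR X < p (reduce it to p XOR X).
  25: 25 XOR 19 = 10 < 25 — winning move (to 10).
  22: 22 XOR 19 = 5 < 22 — winning move (to 5).
  8: 8 XOR 19 = 27 ≥ 8 — no move.
  20: 20 XOR 19 = 7 < 20 — winning move (to 7).
That gives 3 winning moves.

3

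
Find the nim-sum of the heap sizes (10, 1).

11

Compute the nim-sum pairwise:
10 ^ 1 = 11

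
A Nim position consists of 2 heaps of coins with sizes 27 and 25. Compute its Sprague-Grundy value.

2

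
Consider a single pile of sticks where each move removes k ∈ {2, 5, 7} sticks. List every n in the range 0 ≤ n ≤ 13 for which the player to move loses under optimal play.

0, 1, 4, 10, 13

Build the Grundy sequence with g(k) = mex{g(k−s) : s ∈ {2, 5, 7}, s ≤ k}:
g(0) = mex{} = 0
g(1) = mex{} = 0
g(2) = mex{0} = 1
g(3) = mex{0} = 1
g(4) = mex{1} = 0
g(5) = mex{0,1} = 2
g(6) = mex{0} = 1
g(7) = mex{0,1,2} = 3
g(8) = mex{0,1} = 2
g(9) = mex{0,1,3} = 2
g(10) = mex{1,2} = 0
g(11) = mex{0,1,2} = 3
g(12) = mex{0,2,3} = 1
g(13) = mex{1,2,3} = 0
The P-positions (g = 0) in 0..13 are 0, 1, 4, 10, 13.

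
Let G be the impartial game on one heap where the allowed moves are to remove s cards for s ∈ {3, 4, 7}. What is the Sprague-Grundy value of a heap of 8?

Compute g(0), g(1), … for moves {3, 4, 7}:
k:     0  1  2  3  4  5  6  7  8
g(k):  0  0  0  1  1  1  2  2  2
So g(8) = 2.

2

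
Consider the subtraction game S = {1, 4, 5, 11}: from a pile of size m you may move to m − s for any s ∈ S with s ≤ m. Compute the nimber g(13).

3

Build the Grundy sequence with g(k) = mex{g(k−s) : s ∈ {1, 4, 5, 11}, s ≤ k}:
k:     0  1  2  3  4  5  6  7  8  9 10 11 12 13
g(k):  0  1  0  1  2  3  2  3  0  1  0  1  2  3
So g(13) = 3.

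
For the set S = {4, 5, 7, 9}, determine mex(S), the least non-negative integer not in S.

0 is not in the set, so the mex is 0.

0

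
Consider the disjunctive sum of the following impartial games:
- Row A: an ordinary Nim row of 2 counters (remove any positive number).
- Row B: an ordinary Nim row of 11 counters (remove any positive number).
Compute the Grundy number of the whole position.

Row A is a plain Nim row of size 2, so its Grundy value is 2.
Row B is a plain Nim row of size 11, so its Grundy value is 11.
The value of a disjunctive sum is the nim-sum of the parts.
Combined value = 2 ⊕ 11 = 9.

9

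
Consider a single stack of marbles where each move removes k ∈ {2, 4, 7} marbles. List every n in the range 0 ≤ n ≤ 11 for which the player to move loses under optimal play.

0, 1, 6, 9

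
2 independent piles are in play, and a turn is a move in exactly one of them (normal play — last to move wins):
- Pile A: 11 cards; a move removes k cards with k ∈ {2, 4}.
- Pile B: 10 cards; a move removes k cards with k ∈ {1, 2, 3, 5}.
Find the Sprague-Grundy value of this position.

Grundy values for pile A (subtraction set {2, 4}):
g(0) = mex{} = 0
g(1) = mex{} = 0
g(2) = mex{0} = 1
g(3) = mex{0} = 1
g(4) = mex{0,1} = 2
g(5) = mex{0,1} = 2
g(6) = mex{1,2} = 0
g(7) = mex{1,2} = 0
g(8) = mex{0,2} = 1
g(9) = mex{0,2} = 1
g(10) = mex{0,1} = 2
g(11) = mex{0,1} = 2
So g(11) = 2.
Build the Grundy sequence for pile B with g(k) = mex{g(k−s) : s ∈ {1, 2, 3, 5}, s ≤ k}:
g(0) = mex{} = 0
g(1) = mex{0} = 1
g(2) = mex{0,1} = 2
g(3) = mex{0,1,2} = 3
g(4) = mex{1,2,3} = 0
g(5) = mex{0,2,3} = 1
g(6) = mex{0,1,3} = 2
g(7) = mex{0,1,2} = 3
g(8) = mex{1,2,3} = 0
g(9) = mex{0,2,3} = 1
g(10) = mex{0,1,3} = 2
So g(10) = 2.
The value of a disjunctive sum is the nim-sum of the parts.
Combined value = 2 XOR 2 = 0.

0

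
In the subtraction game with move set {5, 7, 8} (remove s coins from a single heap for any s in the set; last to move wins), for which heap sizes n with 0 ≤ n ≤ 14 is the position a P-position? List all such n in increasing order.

0, 1, 2, 3, 4, 13, 14

Grundy values for subtraction set {5, 7, 8}:
g(0) = mex{} = 0
g(1) = mex{} = 0
g(2) = mex{} = 0
g(3) = mex{} = 0
g(4) = mex{} = 0
g(5) = mex{0} = 1
g(6) = mex{0} = 1
g(7) = mex{0} = 1
g(8) = mex{0} = 1
g(9) = mex{0} = 1
g(10) = mex{0,1} = 2
g(11) = mex{0,1} = 2
g(12) = mex{0,1} = 2
g(13) = mex{1} = 0
g(14) = mex{1} = 0
The P-positions (g = 0) in 0..14 are 0, 1, 2, 3, 4, 13, 14.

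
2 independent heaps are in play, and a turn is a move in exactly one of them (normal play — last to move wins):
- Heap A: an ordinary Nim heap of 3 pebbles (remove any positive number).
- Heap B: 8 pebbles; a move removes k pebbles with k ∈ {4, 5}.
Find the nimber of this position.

Heap A is a plain Nim heap of size 3, so its Grundy value is 3.
Grundy values for heap B (subtraction set {4, 5}):
k:     0  1  2  3  4  5  6  7  8
g(k):  0  0  0  0  1  1  1  1  2
So g(8) = 2.
By the Sprague-Grundy theorem, the Grundy value of a sum of independent games is the XOR of the component values.
Combined value = 3 ⊕ 2 = 1.

1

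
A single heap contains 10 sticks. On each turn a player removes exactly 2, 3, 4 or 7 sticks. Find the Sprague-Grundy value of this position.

2

Compute g(0), g(1), … for moves {2, 3, 4, 7}:
g(0) = mex{} = 0
g(1) = mex{} = 0
g(2) = mex{0} = 1
g(3) = mex{0} = 1
g(4) = mex{0,1} = 2
g(5) = mex{0,1} = 2
g(6) = mex{1,2} = 0
g(7) = mex{0,1,2} = 3
g(8) = mex{0,2} = 1
g(9) = mex{0,1,2,3} = 4
g(10) = mex{0,1,3} = 2
So g(10) = 2.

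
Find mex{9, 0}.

0 is in the set but 1 is not, so the mex is 1.

1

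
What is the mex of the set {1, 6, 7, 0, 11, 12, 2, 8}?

3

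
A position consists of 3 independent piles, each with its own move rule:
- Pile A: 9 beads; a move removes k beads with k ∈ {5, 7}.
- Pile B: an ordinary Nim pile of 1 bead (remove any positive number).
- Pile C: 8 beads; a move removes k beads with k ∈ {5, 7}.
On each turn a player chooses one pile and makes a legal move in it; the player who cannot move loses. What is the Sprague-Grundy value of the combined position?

1

Build the Grundy sequence for pile A with g(k) = mex{g(k−s) : s ∈ {5, 7}, s ≤ k}:
k:     0  1  2  3  4  5  6  7  8  9
g(k):  0  0  0  0  0  1  1  1  1  1
So g(9) = 1.
Pile B is a plain Nim pile of size 1, so its Grundy value is 1.
Grundy values for pile C (subtraction set {5, 7}):
g(0) = mex{} = 0
g(1) = mex{} = 0
g(2) = mex{} = 0
g(3) = mex{} = 0
g(4) = mex{} = 0
g(5) = mex{0} = 1
g(6) = mex{0} = 1
g(7) = mex{0} = 1
g(8) = mex{0} = 1
So g(8) = 1.
The value of a disjunctive sum is the nim-sum of the parts.
Combined value = 1 XOR 1 XOR 1 = 1.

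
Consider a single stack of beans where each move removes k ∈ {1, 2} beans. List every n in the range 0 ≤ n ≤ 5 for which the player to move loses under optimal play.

Compute g(0), g(1), … for moves {1, 2}:
k:     0  1  2  3  4  5
g(k):  0  1  2  0  1  2
The P-positions (g = 0) in 0..5 are 0, 3.

0, 3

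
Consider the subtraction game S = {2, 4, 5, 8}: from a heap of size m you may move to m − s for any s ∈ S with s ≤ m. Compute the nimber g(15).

1

Build the Grundy sequence with g(k) = mex{g(k−s) : s ∈ {2, 4, 5, 8}, s ≤ k}:
k:     0  1  2  3  4  5  6  7  8  9 10 11 12 13 14 15
g(k):  0  0  1  1  2  2  3  0  4  1  0  2  1  0  2  1
So g(15) = 1.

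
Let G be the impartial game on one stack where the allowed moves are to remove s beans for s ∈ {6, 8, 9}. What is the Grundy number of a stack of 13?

2

Compute g(0), g(1), … for moves {6, 8, 9}:
g(0) = mex{} = 0
g(1) = mex{} = 0
g(2) = mex{} = 0
g(3) = mex{} = 0
g(4) = mex{} = 0
g(5) = mex{} = 0
g(6) = mex{0} = 1
g(7) = mex{0} = 1
g(8) = mex{0} = 1
g(9) = mex{0} = 1
g(10) = mex{0} = 1
g(11) = mex{0} = 1
g(12) = mex{0,1} = 2
g(13) = mex{0,1} = 2
So g(13) = 2.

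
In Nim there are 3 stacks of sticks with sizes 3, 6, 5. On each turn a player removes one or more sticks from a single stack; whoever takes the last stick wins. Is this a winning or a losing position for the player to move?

Losing position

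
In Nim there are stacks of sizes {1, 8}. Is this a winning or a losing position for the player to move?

Winning position

Nim-sum: 1 ^ 8 = 9.
The nim-sum is 9 ≠ 0, so this is an N-position: the player to move can win.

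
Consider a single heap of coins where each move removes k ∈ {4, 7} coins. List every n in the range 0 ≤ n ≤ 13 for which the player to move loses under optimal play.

Grundy values for subtraction set {4, 7}:
g(0) = mex{} = 0
g(1) = mex{} = 0
g(2) = mex{} = 0
g(3) = mex{} = 0
g(4) = mex{0} = 1
g(5) = mex{0} = 1
g(6) = mex{0} = 1
g(7) = mex{0} = 1
g(8) = mex{0,1} = 2
g(9) = mex{0,1} = 2
g(10) = mex{0,1} = 2
g(11) = mex{1} = 0
g(12) = mex{1,2} = 0
g(13) = mex{1,2} = 0
The P-positions (g = 0) in 0..13 are 0, 1, 2, 3, 11, 12, 13.

0, 1, 2, 3, 11, 12, 13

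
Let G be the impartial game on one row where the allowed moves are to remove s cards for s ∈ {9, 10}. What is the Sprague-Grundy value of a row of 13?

1

Grundy values for subtraction set {9, 10}:
k:     0  1  2  3  4  5  6  7  8  9 10 11 12 13
g(k):  0  0  0  0  0  0  0  0  0  1  1  1  1  1
So g(13) = 1.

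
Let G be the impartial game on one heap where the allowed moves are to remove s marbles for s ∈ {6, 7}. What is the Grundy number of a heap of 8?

1

Compute g(0), g(1), … for moves {6, 7}:
g(0) = mex{} = 0
g(1) = mex{} = 0
g(2) = mex{} = 0
g(3) = mex{} = 0
g(4) = mex{} = 0
g(5) = mex{} = 0
g(6) = mex{0} = 1
g(7) = mex{0} = 1
g(8) = mex{0} = 1
So g(8) = 1.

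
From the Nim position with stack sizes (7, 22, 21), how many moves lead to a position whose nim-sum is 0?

In binary:
  00111  (7)
  10110  (22)
  10101  (21)
  -----
  00100  (4)
The overall nim-sum is X = 4. A stack of size p has a winning move iff p XOR X < p (reduce it to p XOR X).
  7: 7 XOR 4 = 3 < 7 — winning move (to 3).
  22: 22 XOR 4 = 18 < 22 — winning move (to 18).
  21: 21 XOR 4 = 17 < 21 — winning move (to 17).
That gives 3 winning moves.

3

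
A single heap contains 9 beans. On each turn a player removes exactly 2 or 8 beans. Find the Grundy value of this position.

2

Build the Grundy sequence with g(k) = mex{g(k−s) : s ∈ {2, 8}, s ≤ k}:
k:     0  1  2  3  4  5  6  7  8  9
g(k):  0  0  1  1  0  0  1  1  2  2
So g(9) = 2.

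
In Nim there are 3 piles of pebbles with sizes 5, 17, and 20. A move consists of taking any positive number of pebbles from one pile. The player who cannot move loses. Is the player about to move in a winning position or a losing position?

Compute the nim-sum pairwise:
5 ⊕ 17 = 20
20 ⊕ 20 = 0
The nim-sum is 0, so this is a P-position: the player to move is in a losing position under optimal play.

Losing position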